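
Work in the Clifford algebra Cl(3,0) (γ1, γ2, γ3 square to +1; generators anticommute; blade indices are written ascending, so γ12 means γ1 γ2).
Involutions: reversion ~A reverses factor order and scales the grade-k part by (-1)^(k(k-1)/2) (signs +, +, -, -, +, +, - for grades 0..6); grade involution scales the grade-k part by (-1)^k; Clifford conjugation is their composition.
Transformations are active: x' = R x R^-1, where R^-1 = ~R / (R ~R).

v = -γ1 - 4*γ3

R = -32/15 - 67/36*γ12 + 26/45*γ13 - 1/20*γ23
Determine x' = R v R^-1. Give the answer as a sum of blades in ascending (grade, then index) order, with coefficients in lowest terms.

~R = -32/15 + 67/36*γ12 - 26/45*γ13 + 1/20*γ23, and R ~R = 135289/16200, so R^-1 = ~R / (135289/16200).
R v = -8/45*γ1 - 299/180*γ2 + 82/9*γ3 + 1349/180*γ123
Answer: 2764/2761*γ1 - 520/2761*γ2 - 11031/2761*γ3


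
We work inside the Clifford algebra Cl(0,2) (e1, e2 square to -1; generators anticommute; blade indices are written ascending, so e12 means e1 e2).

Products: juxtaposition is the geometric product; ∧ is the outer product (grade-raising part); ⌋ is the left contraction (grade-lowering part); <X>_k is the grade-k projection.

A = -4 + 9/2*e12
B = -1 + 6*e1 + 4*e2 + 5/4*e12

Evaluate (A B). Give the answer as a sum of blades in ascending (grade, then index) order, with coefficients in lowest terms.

step 1: -13/8 - 42*e1 + 11*e2 - 19/2*e12
Answer: -13/8 - 42*e1 + 11*e2 - 19/2*e12


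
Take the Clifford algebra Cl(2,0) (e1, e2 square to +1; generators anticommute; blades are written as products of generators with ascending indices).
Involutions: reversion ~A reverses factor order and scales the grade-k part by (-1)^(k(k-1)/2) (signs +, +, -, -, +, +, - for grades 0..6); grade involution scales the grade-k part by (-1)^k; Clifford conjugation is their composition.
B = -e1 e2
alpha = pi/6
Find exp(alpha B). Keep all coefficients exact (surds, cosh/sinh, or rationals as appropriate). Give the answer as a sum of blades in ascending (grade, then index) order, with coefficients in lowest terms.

B^2 = (-1)^2*(e1 e2)^2 = 1*(-1) = -1 (a basis 2-blade squares to minus the product of its generators' squares).
B^2 = -1 — circular case — the even/odd split gives cos and sin: l = 1, alpha*l = pi/6, so exp(alpha B) = cos(pi/6) + (sin(pi/6)/1)*B = sqrt(3)/2 + (1/2)*B.
Answer: sqrt(3)/2 - 1/2*e1 e2


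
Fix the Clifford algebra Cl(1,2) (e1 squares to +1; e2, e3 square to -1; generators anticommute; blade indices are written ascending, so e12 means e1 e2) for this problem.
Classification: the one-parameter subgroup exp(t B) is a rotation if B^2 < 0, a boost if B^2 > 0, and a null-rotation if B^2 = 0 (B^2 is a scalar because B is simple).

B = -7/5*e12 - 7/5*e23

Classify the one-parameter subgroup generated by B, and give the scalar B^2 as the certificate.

B^2 term by term: the squares give (-7/5)^2*(e12)^2 + (-7/5)^2*(e23)^2 = 49/25*(+1) + 49/25*(-1) = 0 (each basis 2-blade squares to minus the product of its generators' squares); cross terms between blades sharing an index anticommute and cancel. So B^2 = 0.
Answer: null-rotation, certificate B^2 = 0. Why this suffices: the scalar 0 survives any versor conjugation, so its sign alone determines the class however B is presented.


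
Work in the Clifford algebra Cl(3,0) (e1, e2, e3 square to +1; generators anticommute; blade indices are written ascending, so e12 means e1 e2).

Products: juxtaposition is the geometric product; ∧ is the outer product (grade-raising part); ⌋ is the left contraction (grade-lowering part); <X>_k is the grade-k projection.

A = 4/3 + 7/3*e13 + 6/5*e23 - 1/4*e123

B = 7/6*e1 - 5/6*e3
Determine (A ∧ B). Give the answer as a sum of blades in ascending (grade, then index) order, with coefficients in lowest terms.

step 1: 14/9*e1 - 10/9*e3 + 7/5*e123
Answer: 14/9*e1 - 10/9*e3 + 7/5*e123


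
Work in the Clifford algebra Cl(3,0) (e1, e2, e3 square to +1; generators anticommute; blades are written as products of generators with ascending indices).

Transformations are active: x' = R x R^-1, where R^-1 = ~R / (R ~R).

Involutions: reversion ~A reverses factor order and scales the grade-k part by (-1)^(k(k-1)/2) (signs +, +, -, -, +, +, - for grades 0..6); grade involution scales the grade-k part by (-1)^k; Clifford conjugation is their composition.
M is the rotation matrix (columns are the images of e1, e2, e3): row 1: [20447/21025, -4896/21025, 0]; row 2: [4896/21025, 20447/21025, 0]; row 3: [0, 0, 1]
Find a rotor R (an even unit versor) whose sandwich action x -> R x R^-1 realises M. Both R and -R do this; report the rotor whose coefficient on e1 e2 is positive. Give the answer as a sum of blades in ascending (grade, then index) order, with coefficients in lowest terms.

Method: write R = a + b12*e1 e2 + b13*e1 e3 + b23*e2 e3 with a^2 + b12^2 + b13^2 + b23^2 = 1 (so R^-1 = ~R). Expanding the columns R e_j ~R gives tr M = 4a^2 - 1 and, from the antisymmetric part, M21 - M12 = -4a*b12, M13 - M31 = 4a*b13, M32 - M23 = -4a*b23.
Here tr M = 61919/21025, so a^2 = (1 + tr M)/4 = 20736/21025 and a = ±144/145. Taking a = 144/145: M21 - M12 = 9792/21025, M13 - M31 = 0, M32 - M23 = 0, giving b12 = -17/145, b13 = 0, b23 = 0, i.e. R = 144/145 - 17/145*e1 e2.
Its e1 e2 coefficient is negative, so report the other preimage -R.
Answer: -144/145 + 17/145*e1 e2. Note: both R and -R realise this M (trace 61919/21025); the covering map identifies them, and the e1 e2-coefficient sign is the tie-breaker.


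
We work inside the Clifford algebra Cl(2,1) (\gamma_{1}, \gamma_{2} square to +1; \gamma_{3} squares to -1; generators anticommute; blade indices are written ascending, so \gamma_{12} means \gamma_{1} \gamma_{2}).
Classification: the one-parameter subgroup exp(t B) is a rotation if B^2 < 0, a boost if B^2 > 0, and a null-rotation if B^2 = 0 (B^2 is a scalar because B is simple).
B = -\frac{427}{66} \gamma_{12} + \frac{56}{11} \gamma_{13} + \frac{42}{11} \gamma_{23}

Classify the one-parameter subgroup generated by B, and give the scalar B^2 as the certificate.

B^2 term by term: the squares give (-\frac{427}{66})^2*(\gamma_{12})^2 + (\frac{56}{11})^2*(\gamma_{13})^2 + (\frac{42}{11})^2*(\gamma_{23})^2 = \frac{182329}{4356}*(-1) + \frac{3136}{121}*(+1) + \frac{1764}{121}*(+1) = -\frac{49}{36} (each basis 2-blade squares to minus the product of its generators' squares); cross terms between blades sharing an index anticommute and cancel. So B^2 = -\frac{49}{36}.
Answer: rotation, certificate B^2 = -\frac{49}{36}. One invariant decides it: the square -\frac{49}{36} survives every conjugation, and its sign is exactly the classification.


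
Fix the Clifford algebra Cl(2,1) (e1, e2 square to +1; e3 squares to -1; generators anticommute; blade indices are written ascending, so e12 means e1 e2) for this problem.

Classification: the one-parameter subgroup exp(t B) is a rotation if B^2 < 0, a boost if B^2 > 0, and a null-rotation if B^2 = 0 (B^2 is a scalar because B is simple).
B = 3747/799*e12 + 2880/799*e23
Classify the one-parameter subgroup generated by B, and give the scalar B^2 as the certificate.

B^2 term by term: the squares give (3747/799)^2*(e12)^2 + (2880/799)^2*(e23)^2 = 14040009/638401*(-1) + 8294400/638401*(+1) = -9 (each basis 2-blade squares to minus the product of its generators' squares); cross terms between blades sharing an index anticommute and cancel. So B^2 = -9.
Answer: rotation, certificate B^2 = -9. One invariant decides it: the square -9 survives every conjugation, and its sign is exactly the classification.


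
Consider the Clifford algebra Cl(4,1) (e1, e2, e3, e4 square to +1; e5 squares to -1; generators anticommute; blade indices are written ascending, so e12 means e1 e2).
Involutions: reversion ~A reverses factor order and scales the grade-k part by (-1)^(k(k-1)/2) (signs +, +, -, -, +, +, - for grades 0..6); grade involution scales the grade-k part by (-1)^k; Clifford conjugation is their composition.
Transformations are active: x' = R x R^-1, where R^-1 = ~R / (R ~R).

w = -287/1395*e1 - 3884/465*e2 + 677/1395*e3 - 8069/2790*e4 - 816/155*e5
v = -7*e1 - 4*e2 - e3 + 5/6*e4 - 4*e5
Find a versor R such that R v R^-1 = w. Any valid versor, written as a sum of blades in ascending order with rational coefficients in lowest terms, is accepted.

Reasoning: v^2 = w^2 = 1825/36 since conjugation preserves the quadratic form; R = v + w = -10052/1395*e1 - 5744/465*e2 - 718/1395*e3 - 2872/1395*e4 - 1436/155*e5 is then valid when invertible, keeping its own part and reversing (v - w)/2.
Answer: -10052/1395*e1 - 5744/465*e2 - 718/1395*e3 - 2872/1395*e4 - 1436/155*e5


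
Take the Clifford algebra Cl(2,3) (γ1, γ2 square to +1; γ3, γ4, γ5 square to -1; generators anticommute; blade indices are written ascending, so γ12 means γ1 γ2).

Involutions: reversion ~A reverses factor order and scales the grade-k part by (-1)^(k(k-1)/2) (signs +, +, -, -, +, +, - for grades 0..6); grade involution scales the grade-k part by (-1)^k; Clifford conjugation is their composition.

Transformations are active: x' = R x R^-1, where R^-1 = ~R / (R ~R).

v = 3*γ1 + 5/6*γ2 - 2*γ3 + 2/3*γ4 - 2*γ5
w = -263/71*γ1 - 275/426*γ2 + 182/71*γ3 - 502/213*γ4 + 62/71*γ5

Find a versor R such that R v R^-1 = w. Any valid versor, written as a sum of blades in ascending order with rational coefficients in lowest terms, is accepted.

A norm check does it: q(v) = q(w) = 5/4, hence R = v + w = -50/71*γ1 + 40/213*γ2 + 40/71*γ3 - 120/71*γ4 - 80/71*γ5 realises the map — parallel part kept, (v - w)/2 negated, v carried to w.
Answer: -50/71*γ1 + 40/213*γ2 + 40/71*γ3 - 120/71*γ4 - 80/71*γ5


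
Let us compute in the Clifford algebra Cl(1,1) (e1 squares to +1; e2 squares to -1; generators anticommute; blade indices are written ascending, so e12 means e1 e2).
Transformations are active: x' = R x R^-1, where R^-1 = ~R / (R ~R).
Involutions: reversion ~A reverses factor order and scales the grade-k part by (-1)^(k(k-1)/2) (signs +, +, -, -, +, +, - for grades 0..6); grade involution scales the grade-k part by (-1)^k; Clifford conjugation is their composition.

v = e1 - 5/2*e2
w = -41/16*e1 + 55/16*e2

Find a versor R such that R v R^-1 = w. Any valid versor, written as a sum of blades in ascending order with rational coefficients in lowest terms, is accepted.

Sketch: the shared square -21/4 makes R = v + w = -25/16*e1 + 15/16*e2 the natural versor; its sandwich fixes that direction, negates (v - w)/2, and sends v to w.
Answer: -25/16*e1 + 15/16*e2


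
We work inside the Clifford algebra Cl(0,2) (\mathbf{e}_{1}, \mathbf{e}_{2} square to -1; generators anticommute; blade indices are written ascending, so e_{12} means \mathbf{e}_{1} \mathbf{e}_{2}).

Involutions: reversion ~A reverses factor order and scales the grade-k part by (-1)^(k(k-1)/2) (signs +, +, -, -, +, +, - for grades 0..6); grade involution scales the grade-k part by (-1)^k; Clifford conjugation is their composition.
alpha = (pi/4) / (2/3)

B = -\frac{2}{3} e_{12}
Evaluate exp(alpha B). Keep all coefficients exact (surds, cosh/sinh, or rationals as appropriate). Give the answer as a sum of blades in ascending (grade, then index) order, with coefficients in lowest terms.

B^2 = (-\frac{2}{3})^2*(e_{12})^2 = \frac{4}{9}*(-1) = -\frac{4}{9} (a basis 2-blade squares to minus the product of its generators' squares).
B^2 = -\frac{4}{9} — a negative square means the series sums to a rotation: l = \frac{2}{3}, alpha*l = \frac{\pi}{4}, so exp(alpha B) = cos(\frac{\pi}{4}) + (sin(\frac{\pi}{4})/(\frac{2}{3}))*B = \frac{\sqrt{2}}{2} + (\frac{3 \sqrt{2}}{4})*B.
Answer: \frac{\sqrt{2}}{2} - \frac{\sqrt{2}}{2} e_{12}


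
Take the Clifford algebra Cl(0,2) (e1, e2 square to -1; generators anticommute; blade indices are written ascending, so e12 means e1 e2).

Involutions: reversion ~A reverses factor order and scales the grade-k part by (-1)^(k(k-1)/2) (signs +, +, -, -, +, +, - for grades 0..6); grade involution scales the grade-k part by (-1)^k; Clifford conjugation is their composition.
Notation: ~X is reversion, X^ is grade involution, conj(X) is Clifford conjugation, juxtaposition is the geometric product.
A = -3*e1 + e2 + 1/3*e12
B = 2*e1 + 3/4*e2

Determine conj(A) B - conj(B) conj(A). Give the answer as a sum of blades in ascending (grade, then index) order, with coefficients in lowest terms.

first term: -21/4 + 1/4*e1 - 2/3*e2 + 17/4*e12
second term: 21/4 + 1/4*e1 - 2/3*e2 + 17/4*e12
Answer: -21/2


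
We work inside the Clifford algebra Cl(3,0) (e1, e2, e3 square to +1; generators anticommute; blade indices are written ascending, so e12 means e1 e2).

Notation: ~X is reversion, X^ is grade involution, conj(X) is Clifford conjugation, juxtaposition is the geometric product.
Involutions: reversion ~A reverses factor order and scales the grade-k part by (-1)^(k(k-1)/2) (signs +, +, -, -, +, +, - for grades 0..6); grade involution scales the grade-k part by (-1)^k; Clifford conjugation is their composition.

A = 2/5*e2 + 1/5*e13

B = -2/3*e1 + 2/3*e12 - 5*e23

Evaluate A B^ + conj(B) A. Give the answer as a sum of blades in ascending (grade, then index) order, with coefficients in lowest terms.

first term: -4/15*e1 - 32/15*e3 + 11/15*e12 + 2/15*e23
second term: -4/15*e1 - 28/15*e3 + 19/15*e12 + 2/15*e23
Answer: -8/15*e1 - 4*e3 + 2*e12 + 4/15*e23


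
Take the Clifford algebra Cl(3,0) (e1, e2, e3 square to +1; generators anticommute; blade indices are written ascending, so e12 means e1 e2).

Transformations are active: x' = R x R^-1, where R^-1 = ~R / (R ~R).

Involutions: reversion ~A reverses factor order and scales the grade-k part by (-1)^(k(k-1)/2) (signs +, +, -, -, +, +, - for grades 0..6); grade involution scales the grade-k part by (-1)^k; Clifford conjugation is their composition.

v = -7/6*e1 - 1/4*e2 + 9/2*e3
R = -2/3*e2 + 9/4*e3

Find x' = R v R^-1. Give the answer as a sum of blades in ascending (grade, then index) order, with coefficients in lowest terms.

~R = -2/3*e2 + 9/4*e3, and R ~R = 793/144, so R^-1 = ~R / (793/144).
R v = 247/24 - 7/9*e12 + 21/8*e13 - 39/16*e23
Answer: 7/6*e1 - 547/244*e2 + 477/122*e3


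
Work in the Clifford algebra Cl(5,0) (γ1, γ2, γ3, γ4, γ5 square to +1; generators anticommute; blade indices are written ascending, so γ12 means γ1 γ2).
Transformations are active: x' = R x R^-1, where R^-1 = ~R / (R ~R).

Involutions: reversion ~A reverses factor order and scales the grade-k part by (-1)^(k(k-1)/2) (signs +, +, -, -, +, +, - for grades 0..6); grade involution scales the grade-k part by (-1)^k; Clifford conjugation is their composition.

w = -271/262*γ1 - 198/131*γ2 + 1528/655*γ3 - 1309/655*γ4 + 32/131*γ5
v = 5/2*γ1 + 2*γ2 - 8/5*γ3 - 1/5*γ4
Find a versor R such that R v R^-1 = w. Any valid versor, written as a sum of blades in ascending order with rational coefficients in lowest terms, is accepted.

Sketch: the shared square 257/20 makes R = v + w = 192/131*γ1 + 64/131*γ2 + 96/131*γ3 - 288/131*γ4 + 32/131*γ5 the natural versor; its sandwich fixes that direction, negates (v - w)/2, and sends v to w.
Answer: 192/131*γ1 + 64/131*γ2 + 96/131*γ3 - 288/131*γ4 + 32/131*γ5


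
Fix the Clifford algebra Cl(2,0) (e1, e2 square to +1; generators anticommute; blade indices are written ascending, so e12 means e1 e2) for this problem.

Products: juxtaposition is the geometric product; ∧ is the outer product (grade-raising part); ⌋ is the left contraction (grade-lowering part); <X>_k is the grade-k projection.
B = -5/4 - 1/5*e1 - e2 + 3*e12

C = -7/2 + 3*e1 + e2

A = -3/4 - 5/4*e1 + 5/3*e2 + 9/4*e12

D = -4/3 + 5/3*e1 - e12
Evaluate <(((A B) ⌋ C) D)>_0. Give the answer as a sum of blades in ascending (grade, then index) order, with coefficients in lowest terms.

step 1: -347/48 - 443/80*e1 - 139/30*e2 - 167/48*e12
step 2: 649/160 - 347/16*e1 - 347/48*e2
step 3: -9973/240 + 2731/96*e1 + 4511/144*e2 + 11509/1440*e12
step 4: -9973/240
Answer: -9973/240


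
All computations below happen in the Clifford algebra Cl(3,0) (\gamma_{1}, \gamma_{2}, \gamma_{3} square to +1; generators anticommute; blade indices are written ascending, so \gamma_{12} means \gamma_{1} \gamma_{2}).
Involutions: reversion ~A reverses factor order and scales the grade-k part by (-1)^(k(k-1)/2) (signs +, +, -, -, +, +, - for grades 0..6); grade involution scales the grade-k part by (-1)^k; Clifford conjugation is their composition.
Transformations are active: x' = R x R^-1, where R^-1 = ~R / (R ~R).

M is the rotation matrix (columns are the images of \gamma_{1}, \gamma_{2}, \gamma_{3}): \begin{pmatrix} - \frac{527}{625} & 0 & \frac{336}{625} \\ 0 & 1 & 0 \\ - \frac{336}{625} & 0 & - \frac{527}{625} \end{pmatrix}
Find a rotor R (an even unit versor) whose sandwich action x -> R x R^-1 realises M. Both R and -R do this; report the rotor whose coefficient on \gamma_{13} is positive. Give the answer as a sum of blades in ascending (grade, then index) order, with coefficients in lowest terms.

Method: write R = a + b12*\gamma_{12} + b13*\gamma_{13} + b23*\gamma_{23} with a^2 + b12^2 + b13^2 + b23^2 = 1 (so R^-1 = ~R). Expanding the columns R e_j ~R gives tr M = 4a^2 - 1 and, from the antisymmetric part, M21 - M12 = -4a*b12, M13 - M31 = 4a*b13, M32 - M23 = -4a*b23.
Here tr M = -\frac{429}{625}, so a^2 = (1 + tr M)/4 = \frac{49}{625} and a = ±\frac{7}{25}. Taking a = \frac{7}{25}: M21 - M12 = 0, M13 - M31 = \frac{672}{625}, M32 - M23 = 0, giving b12 = 0, b13 = \frac{24}{25}, b23 = 0, i.e. R = \frac{7}{25} + \frac{24}{25} \gamma_{13}.
Its \gamma_{13} coefficient is already positive.
Answer: \frac{7}{25} + \frac{24}{25} \gamma_{13}. Recall the cover is two-to-one: with M of trace -\frac{429}{625}, both preimages act alike, and the stated \gamma_{13} sign chooses the sheet.


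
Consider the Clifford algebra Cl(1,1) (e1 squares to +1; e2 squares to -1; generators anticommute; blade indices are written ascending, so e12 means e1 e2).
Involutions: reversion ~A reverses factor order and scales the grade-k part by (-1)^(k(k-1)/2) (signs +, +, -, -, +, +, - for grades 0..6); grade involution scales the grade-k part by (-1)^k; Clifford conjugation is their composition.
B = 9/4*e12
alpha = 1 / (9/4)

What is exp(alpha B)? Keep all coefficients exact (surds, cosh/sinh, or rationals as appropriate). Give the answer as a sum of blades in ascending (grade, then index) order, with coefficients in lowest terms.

B^2 = (9/4)^2*(e12)^2 = 81/16*(+1) = 81/16 (a basis 2-blade squares to minus the product of its generators' squares).
B^2 = 81/16 — the series telescopes hyperbolically here: l = 9/4, alpha*l = 1, so exp(alpha B) = cosh(1) + (sinh(1)/(9/4))*B = cosh(1) + (4*sinh(1)/9)*B.
Answer: cosh(1) + sinh(1)*e12


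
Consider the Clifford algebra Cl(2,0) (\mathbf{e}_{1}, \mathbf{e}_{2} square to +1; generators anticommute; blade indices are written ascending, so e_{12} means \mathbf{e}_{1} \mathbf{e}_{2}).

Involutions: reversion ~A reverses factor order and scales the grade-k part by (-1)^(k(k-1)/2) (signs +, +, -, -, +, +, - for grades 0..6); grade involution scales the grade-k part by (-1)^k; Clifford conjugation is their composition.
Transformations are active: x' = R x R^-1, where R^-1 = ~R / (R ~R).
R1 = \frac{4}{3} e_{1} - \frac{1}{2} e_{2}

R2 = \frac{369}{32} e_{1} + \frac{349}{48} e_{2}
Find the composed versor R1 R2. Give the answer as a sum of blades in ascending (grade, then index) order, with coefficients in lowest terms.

Distribute over the terms of R1 (each basis-blade product reordered to ascending indices, repeated generators contracted through their squares):
(\frac{4}{3} e_{1}) R2 = \frac{123}{8} + \frac{349}{36} e_{12}
(-\frac{1}{2} e_{2}) R2 = -\frac{349}{96} + \frac{369}{64} e_{12}
Summing the partial products and collecting blades:
Answer: \frac{1127}{96} + \frac{8905}{576} e_{12}


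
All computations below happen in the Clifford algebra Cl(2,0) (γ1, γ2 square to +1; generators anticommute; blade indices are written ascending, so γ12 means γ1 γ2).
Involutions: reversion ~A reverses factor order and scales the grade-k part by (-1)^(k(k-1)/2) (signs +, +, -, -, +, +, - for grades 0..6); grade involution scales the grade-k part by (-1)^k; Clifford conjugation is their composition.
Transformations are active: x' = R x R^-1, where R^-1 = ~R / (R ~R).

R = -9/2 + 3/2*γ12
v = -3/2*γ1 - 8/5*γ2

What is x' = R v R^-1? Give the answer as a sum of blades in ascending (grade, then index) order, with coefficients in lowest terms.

~R = -9/2 - 3/2*γ12, and R ~R = 45/2, so R^-1 = ~R / (45/2).
R v = 87/20*γ1 + 189/20*γ2
Answer: -6/25*γ1 - 109/50*γ2


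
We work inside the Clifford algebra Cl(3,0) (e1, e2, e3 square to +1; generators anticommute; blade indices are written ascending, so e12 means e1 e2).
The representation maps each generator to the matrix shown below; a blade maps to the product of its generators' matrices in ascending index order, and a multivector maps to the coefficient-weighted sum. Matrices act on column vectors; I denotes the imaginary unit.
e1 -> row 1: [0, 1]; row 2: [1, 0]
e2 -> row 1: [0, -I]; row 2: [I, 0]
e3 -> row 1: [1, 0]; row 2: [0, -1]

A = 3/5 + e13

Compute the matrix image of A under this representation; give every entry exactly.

Bivector images (products of the table entries): rho(e13) = rho(e1)rho(e3) = row 1: [0, -1]; row 2: [1, 0].
M = (3/5)*1 + (1)*rho(e13), summed entrywise (1 is the identity matrix):
Answer: row 1: [3/5, -1]; row 2: [1, 3/5]


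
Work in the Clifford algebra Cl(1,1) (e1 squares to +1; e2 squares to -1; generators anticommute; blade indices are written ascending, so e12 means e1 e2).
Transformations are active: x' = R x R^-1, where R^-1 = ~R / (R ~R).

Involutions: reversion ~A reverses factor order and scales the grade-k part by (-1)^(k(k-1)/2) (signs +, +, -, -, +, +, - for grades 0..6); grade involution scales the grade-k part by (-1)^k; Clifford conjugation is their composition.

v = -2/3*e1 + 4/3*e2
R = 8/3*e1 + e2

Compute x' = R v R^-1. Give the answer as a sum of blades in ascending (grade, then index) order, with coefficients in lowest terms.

~R = 8/3*e1 + e2, and R ~R = 55/9, so R^-1 = ~R / (55/9).
R v = -28/9 + 38/9*e12
Answer: -338/165*e1 - 388/165*e2


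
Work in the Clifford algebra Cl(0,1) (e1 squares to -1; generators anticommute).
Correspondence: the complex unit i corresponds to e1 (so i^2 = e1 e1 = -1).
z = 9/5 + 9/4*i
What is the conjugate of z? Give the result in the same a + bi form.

In blades: z = 9/5 + 9/4*e1.
Conjugation here is Clifford conjugation: the scalar is fixed and the grade-1 and grade-2 blades all flip sign, giving 9/5 - 9/4*e1; translating back:
Answer: 9/5 - 9/4*i


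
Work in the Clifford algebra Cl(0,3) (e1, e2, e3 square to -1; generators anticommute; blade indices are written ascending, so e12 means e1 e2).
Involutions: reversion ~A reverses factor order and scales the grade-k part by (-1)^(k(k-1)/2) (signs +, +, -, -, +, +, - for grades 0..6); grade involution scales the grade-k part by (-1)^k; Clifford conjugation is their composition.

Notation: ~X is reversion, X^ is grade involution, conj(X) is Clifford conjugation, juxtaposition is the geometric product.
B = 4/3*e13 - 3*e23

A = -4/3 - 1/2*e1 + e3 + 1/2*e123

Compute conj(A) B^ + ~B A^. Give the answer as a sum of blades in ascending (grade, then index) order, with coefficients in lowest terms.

first term: 1/6*e1 + 11/3*e2 - 2/3*e3 - 16/9*e13 + 4*e23 - 3/2*e123
second term: 1/6*e1 + 11/3*e2 - 2/3*e3 + 16/9*e13 - 4*e23 + 3/2*e123
Answer: 1/3*e1 + 22/3*e2 - 4/3*e3


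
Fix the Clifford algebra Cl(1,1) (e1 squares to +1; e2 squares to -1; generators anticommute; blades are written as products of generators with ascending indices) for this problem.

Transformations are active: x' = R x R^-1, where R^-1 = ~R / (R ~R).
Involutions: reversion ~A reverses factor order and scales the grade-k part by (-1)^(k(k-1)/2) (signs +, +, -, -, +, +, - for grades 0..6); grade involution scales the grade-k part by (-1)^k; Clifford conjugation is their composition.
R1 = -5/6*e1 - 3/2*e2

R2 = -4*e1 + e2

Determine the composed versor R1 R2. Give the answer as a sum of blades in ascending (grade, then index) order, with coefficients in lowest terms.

Distribute over the terms of R1 (each basis-blade product reordered to ascending indices, repeated generators contracted through their squares):
(-5/6*e1) R2 = 10/3 - 5/6*e1 e2
(-3/2*e2) R2 = 3/2 - 6*e1 e2
Summing the partial products and collecting blades:
Answer: 29/6 - 41/6*e1 e2


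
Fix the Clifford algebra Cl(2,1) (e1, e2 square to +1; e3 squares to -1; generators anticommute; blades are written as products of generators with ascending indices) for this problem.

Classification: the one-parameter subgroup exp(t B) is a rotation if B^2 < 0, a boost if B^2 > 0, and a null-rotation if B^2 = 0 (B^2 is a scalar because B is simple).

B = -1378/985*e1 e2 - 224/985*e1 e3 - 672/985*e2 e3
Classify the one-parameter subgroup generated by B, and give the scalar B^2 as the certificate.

B^2 term by term: the squares give (-1378/985)^2*(e1 e2)^2 + (-224/985)^2*(e1 e3)^2 + (-672/985)^2*(e2 e3)^2 = 1898884/970225*(-1) + 50176/970225*(+1) + 451584/970225*(+1) = -36/25 (each basis 2-blade squares to minus the product of its generators' squares); cross terms between blades sharing an index anticommute and cancel. So B^2 = -36/25.
Answer: rotation, certificate B^2 = -36/25. The invariant at work: B^2 = -36/25 is unchanged by conjugation, hence its sign classifies the subgroup whatever basis B is written in.


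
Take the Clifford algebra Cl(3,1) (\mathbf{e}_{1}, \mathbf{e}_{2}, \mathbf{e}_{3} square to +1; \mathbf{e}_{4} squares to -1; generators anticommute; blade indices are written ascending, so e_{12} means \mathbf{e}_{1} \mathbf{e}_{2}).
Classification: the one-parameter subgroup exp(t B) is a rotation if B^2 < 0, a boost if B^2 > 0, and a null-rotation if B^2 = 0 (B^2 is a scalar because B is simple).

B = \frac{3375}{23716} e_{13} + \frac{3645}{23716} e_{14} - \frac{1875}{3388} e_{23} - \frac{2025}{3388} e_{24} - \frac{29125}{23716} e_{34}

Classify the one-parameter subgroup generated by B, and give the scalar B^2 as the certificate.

B^2 term by term: the squares give (\frac{3375}{23716})^2*(e_{13})^2 + (\frac{3645}{23716})^2*(e_{14})^2 + (-\frac{1875}{3388})^2*(e_{23})^2 + (-\frac{2025}{3388})^2*(e_{24})^2 + (-\frac{29125}{23716})^2*(e_{34})^2 = \frac{11390625}{562448656}*(-1) + \frac{13286025}{562448656}*(+1) + \frac{3515625}{11478544}*(-1) + \frac{4100625}{11478544}*(+1) + \frac{848265625}{562448656}*(+1) = \frac{25}{16} (each basis 2-blade squares to minus the product of its generators' squares); cross terms between blades sharing an index anticommute and cancel; the commuting (index-disjoint) pairs give grade-4 terms 2*c*c'*(blade product), which cancel blade by blade — e_{1234}: \frac{6834375}{40174904} - \frac{6834375}{40174904} = 0 — confirming B is simple. So B^2 = \frac{25}{16}.
Answer: boost, certificate B^2 = \frac{25}{16}. B^2 = \frac{25}{16} is basis-independent, so its sign is the whole story.


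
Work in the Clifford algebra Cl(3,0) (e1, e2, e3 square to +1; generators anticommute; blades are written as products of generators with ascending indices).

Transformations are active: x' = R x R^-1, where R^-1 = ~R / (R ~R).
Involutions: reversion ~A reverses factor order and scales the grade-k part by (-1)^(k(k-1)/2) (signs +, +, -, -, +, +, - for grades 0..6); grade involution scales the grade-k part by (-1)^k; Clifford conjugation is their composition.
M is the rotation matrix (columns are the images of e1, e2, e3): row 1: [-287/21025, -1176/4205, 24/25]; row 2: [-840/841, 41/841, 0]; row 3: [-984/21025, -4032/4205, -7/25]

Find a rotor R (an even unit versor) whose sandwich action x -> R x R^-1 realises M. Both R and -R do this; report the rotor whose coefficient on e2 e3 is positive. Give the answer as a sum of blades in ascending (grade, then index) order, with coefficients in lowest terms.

Method: write R = a + b12*e1 e2 + b13*e1 e3 + b23*e2 e3 with a^2 + b12^2 + b13^2 + b23^2 = 1 (so R^-1 = ~R). Expanding the columns R e_j ~R gives tr M = 4a^2 - 1 and, from the antisymmetric part, M21 - M12 = -4a*b12, M13 - M31 = 4a*b13, M32 - M23 = -4a*b23.
Here tr M = -5149/21025, so a^2 = (1 + tr M)/4 = 3969/21025 and a = ±63/145. Taking a = 63/145: M21 - M12 = -3024/4205, M13 - M31 = 21168/21025, M32 - M23 = -4032/4205, giving b12 = 12/29, b13 = 84/145, b23 = 16/29, i.e. R = 63/145 + 12/29*e1 e2 + 84/145*e1 e3 + 16/29*e2 e3.
Its e2 e3 coefficient is already positive.
Answer: 63/145 + 12/29*e1 e2 + 84/145*e1 e3 + 16/29*e2 e3. Why the constraint matters: R and -R act identically through the sandwich — M has trace -5149/21025 either way — so only the sign condition on e2 e3 picks one of the two preimages.


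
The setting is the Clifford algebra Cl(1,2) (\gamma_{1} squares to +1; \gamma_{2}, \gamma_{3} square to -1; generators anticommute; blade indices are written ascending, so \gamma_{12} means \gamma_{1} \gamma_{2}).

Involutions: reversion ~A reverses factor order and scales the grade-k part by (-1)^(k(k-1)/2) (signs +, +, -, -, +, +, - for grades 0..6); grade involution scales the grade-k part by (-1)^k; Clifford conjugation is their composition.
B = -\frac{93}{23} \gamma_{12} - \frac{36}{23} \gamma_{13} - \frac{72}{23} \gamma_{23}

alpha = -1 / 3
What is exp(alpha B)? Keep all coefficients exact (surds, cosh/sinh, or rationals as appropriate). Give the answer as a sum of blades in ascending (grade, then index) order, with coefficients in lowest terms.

B^2 term by term: the squares give (-\frac{93}{23})^2*(\gamma_{12})^2 + (-\frac{36}{23})^2*(\gamma_{13})^2 + (-\frac{72}{23})^2*(\gamma_{23})^2 = \frac{8649}{529}*(+1) + \frac{1296}{529}*(+1) + \frac{5184}{529}*(-1) = 9 (each basis 2-blade squares to minus the product of its generators' squares); cross terms between blades sharing an index anticommute and cancel. So B^2 = 9.
B^2 = 9 — the positive square puts this in the hyperbolic regime; l = 3, alpha*l = -1, so exp(alpha B) = cosh(-1) + (sinh(-1)/3)*B = \cosh{\left(1 \right)} + (- \frac{\sinh{\left(1 \right)}}{3})*B.
Answer: \cosh{\left(1 \right)} + \frac{31 \sinh{\left(1 \right)}}{23} \gamma_{12} + \frac{12 \sinh{\left(1 \right)}}{23} \gamma_{13} + \frac{24 \sinh{\left(1 \right)}}{23} \gamma_{23}


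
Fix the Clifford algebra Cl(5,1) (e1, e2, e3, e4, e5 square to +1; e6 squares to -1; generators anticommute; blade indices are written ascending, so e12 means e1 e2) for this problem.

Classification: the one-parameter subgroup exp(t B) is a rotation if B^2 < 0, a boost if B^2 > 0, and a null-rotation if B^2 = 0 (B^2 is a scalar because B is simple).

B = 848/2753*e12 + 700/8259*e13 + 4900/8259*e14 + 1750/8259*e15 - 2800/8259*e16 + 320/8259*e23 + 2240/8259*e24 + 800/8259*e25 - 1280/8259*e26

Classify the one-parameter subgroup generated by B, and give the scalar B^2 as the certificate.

B^2 term by term: the squares give (848/2753)^2*(e12)^2 + (700/8259)^2*(e13)^2 + (4900/8259)^2*(e14)^2 + (1750/8259)^2*(e15)^2 + (-2800/8259)^2*(e16)^2 + (320/8259)^2*(e23)^2 + (2240/8259)^2*(e24)^2 + (800/8259)^2*(e25)^2 + (-1280/8259)^2*(e26)^2 = 719104/7579009*(-1) + 490000/68211081*(-1) + 24010000/68211081*(-1) + 3062500/68211081*(-1) + 7840000/68211081*(+1) + 102400/68211081*(-1) + 5017600/68211081*(-1) + 640000/68211081*(-1) + 1638400/68211081*(+1) = -4/9 (each basis 2-blade squares to minus the product of its generators' squares); cross terms between blades sharing an index anticommute and cancel; the commuting (index-disjoint) pairs give grade-4 terms 2*c*c'*(blade product), which cancel blade by blade — e1234: -3136000/68211081 + 3136000/68211081 = 0; e1235: -1120000/68211081 + 1120000/68211081 = 0; e1236: 1792000/68211081 - 1792000/68211081 = 0; e1245: -7840000/68211081 + 7840000/68211081 = 0; e1246: 12544000/68211081 - 12544000/68211081 = 0; e1256: 4480000/68211081 - 4480000/68211081 = 0 — confirming B is simple. So B^2 = -4/9.
Answer: rotation, certificate B^2 = -4/9. Because -4/9 is invariant under every versor sandwich, the classification follows from its sign alone.


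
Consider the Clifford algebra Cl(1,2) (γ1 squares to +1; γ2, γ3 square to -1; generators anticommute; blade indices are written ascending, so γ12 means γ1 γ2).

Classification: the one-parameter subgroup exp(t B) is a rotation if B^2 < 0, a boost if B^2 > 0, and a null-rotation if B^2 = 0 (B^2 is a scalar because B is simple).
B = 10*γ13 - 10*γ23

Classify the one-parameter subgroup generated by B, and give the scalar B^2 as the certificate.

B^2 term by term: the squares give (10)^2*(γ13)^2 + (-10)^2*(γ23)^2 = 100*(+1) + 100*(-1) = 0 (each basis 2-blade squares to minus the product of its generators' squares); cross terms between blades sharing an index anticommute and cancel. So B^2 = 0.
Answer: null-rotation, certificate B^2 = 0. B^2 = 0 is basis-independent, so its sign is the whole story.


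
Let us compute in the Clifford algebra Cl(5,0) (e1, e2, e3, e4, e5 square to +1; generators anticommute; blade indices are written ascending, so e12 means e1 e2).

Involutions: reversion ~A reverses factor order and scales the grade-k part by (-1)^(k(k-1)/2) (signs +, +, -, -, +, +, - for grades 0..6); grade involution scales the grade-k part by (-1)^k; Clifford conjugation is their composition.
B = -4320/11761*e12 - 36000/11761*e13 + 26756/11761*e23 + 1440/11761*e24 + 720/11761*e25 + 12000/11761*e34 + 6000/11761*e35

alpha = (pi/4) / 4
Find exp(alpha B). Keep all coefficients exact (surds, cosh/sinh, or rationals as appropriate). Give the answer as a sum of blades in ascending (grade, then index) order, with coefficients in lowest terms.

B^2 term by term: the squares give (-4320/11761)^2*(e12)^2 + (-36000/11761)^2*(e13)^2 + (26756/11761)^2*(e23)^2 + (1440/11761)^2*(e24)^2 + (720/11761)^2*(e25)^2 + (12000/11761)^2*(e34)^2 + (6000/11761)^2*(e35)^2 = 18662400/138321121*(-1) + 1296000000/138321121*(-1) + 715883536/138321121*(-1) + 2073600/138321121*(-1) + 518400/138321121*(-1) + 144000000/138321121*(-1) + 36000000/138321121*(-1) = -16 (each basis 2-blade squares to minus the product of its generators' squares); cross terms between blades sharing an index anticommute and cancel; the commuting (index-disjoint) pairs give grade-4 terms 2*c*c'*(blade product), which cancel blade by blade — e1234: -103680000/138321121 + 103680000/138321121 = 0; e1235: -51840000/138321121 + 51840000/138321121 = 0; e2345: -17280000/138321121 + 17280000/138321121 = 0 — confirming B is simple. So B^2 = -16.
B^2 = -16 — the negative square puts this in the circular regime; l = 4, alpha*l = pi/4, so exp(alpha B) = cos(pi/4) + (sin(pi/4)/4)*B = sqrt(2)/2 + (sqrt(2)/8)*B.
Answer: sqrt(2)/2 - 540*sqrt(2)/11761*e12 - 4500*sqrt(2)/11761*e13 + 6689*sqrt(2)/23522*e23 + 180*sqrt(2)/11761*e24 + 90*sqrt(2)/11761*e25 + 1500*sqrt(2)/11761*e34 + 750*sqrt(2)/11761*e35


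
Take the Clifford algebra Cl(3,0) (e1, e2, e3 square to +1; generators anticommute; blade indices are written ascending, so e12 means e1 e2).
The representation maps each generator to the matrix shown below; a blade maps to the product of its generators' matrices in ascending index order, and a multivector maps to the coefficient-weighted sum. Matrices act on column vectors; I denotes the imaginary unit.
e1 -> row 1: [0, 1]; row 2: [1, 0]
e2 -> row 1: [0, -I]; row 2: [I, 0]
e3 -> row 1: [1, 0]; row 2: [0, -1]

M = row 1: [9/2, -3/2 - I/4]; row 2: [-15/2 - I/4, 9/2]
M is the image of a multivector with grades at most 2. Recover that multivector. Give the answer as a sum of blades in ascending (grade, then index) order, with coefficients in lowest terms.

Method: 1, rho(e1), rho(e2), rho(e3) form a trace-orthogonal basis of the 2x2 complex matrices (tr(X Y) = 2 if X = Y, else 0), so M = m0*1 + m1*rho(e1) + m2*rho(e2) + m3*rho(e3) with m0 = tr(M)/2 = 9/2, m1 = tr(M rho(e1))/2 = -9/2 - I/4, m2 = tr(M rho(e2))/2 = 3*I, m3 = tr(M rho(e3))/2 = 0.
Multiplying table entries, the bivector images are rho(e12) = I*rho(e3), rho(e13) = -I*rho(e2), rho(e23) = I*rho(e1); with real blade coefficients the real parts of m0..m3 are the coefficients of 1, e1, e2, e3 and the imaginary parts give the bivectors (e23: Im m1, e13: -Im m2, e12: Im m3).
Answer: 9/2 - 9/2*e1 - 3*e13 - 1/4*e23


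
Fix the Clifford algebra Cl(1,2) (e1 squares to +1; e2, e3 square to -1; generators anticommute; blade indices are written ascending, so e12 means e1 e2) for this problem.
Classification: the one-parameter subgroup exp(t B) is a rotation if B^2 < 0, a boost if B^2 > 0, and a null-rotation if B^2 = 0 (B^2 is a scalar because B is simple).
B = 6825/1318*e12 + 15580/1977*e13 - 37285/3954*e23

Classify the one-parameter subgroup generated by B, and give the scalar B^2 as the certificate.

B^2 term by term: the squares give (6825/1318)^2*(e12)^2 + (15580/1977)^2*(e13)^2 + (-37285/3954)^2*(e23)^2 = 46580625/1737124*(+1) + 242736400/3908529*(+1) + 1390171225/15634116*(-1) = 0 (each basis 2-blade squares to minus the product of its generators' squares); cross terms between blades sharing an index anticommute and cancel. So B^2 = 0.
Answer: null-rotation, certificate B^2 = 0. One invariant decides it: the square 0 survives every conjugation, and its sign is exactly the classification.


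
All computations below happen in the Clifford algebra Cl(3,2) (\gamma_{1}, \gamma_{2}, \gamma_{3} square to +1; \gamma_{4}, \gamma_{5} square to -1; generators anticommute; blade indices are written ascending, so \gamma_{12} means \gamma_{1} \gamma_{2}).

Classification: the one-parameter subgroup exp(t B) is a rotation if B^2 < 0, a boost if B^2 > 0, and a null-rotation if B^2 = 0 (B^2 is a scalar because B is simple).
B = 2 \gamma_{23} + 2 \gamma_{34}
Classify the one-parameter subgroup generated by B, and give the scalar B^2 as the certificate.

B^2 term by term: the squares give (2)^2*(\gamma_{23})^2 + (2)^2*(\gamma_{34})^2 = 4*(-1) + 4*(+1) = 0 (each basis 2-blade squares to minus the product of its generators' squares); cross terms between blades sharing an index anticommute and cancel. So B^2 = 0.
Answer: null-rotation, certificate B^2 = 0. No conjugation can change B^2 = 0; the sign gives the class.


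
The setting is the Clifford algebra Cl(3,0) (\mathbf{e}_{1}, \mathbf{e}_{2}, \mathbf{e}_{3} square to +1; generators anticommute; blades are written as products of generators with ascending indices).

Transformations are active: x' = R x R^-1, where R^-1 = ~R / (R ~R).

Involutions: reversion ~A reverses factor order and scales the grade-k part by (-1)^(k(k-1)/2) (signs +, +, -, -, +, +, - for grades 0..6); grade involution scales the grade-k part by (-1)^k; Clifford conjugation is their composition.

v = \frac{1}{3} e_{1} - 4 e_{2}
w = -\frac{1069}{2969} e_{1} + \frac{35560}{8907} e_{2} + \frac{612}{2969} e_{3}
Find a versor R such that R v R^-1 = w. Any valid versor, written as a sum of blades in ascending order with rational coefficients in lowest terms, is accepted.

Why this works: both vectors square to \frac{145}{9}, so q(v) = q(w) and R = v + w = -\frac{238}{8907} e_{1} - \frac{68}{8907} e_{2} + \frac{612}{2969} e_{3} carries v to w — its own direction survives, the complement (v - w)/2 flips.
Answer: -\frac{238}{8907} e_{1} - \frac{68}{8907} e_{2} + \frac{612}{2969} e_{3}


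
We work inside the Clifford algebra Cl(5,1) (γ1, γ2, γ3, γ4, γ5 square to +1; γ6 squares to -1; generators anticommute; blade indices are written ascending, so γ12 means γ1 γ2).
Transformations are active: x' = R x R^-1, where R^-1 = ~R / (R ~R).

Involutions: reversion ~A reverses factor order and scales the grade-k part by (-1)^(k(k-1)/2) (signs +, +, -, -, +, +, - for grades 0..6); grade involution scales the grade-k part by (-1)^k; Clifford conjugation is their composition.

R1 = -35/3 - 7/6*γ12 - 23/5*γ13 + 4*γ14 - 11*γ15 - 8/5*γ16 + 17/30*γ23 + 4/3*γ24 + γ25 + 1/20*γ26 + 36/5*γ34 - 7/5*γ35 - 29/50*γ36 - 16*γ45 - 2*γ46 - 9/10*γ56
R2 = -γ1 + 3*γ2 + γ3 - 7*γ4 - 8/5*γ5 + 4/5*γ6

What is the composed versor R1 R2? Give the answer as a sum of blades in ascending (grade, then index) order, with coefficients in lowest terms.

Distribute over the terms of R2 (each basis-blade product reordered to ascending indices, repeated generators contracted through their squares):
R1 (-γ1) = 35/3*γ1 - 7/6*γ2 - 23/5*γ3 + 4*γ4 - 11*γ5 - 8/5*γ6 - 17/30*γ123 - 4/3*γ124 - γ125 - 1/20*γ126 - 36/5*γ134 + 7/5*γ135 + 29/50*γ136 + 16*γ145 + 2*γ146 + 9/10*γ156
R1 (3*γ2) = -7/2*γ1 - 35*γ2 - 17/10*γ3 - 4*γ4 - 3*γ5 - 3/20*γ6 + 69/5*γ123 - 12*γ124 + 33*γ125 + 24/5*γ126 + 108/5*γ234 - 21/5*γ235 - 87/50*γ236 - 48*γ245 - 6*γ246 - 27/10*γ256
R1 (γ3) = -23/5*γ1 + 17/30*γ2 - 35/3*γ3 - 36/5*γ4 + 7/5*γ5 + 29/50*γ6 - 7/6*γ123 - 4*γ134 + 11*γ135 + 8/5*γ136 - 4/3*γ234 - γ235 - 1/20*γ236 - 16*γ345 - 2*γ346 - 9/10*γ356
R1 (-7*γ4) = -28*γ1 - 28/3*γ2 - 252/5*γ3 + 245/3*γ4 - 112*γ5 - 14*γ6 + 49/6*γ124 + 161/5*γ134 - 77*γ145 - 56/5*γ146 - 119/30*γ234 + 7*γ245 + 7/20*γ246 - 49/5*γ345 - 203/50*γ346 + 63/10*γ456
R1 (-8/5*γ5) = 88/5*γ1 - 8/5*γ2 + 56/25*γ3 + 128/5*γ4 + 56/3*γ5 - 36/25*γ6 + 28/15*γ125 + 184/25*γ135 - 32/5*γ145 - 64/25*γ156 - 68/75*γ235 - 32/15*γ245 + 2/25*γ256 - 288/25*γ345 - 116/125*γ356 - 16/5*γ456
R1 (4/5*γ6) = 32/25*γ1 - 1/25*γ2 + 58/125*γ3 + 8/5*γ4 + 18/25*γ5 - 28/3*γ6 - 14/15*γ126 - 92/25*γ136 + 16/5*γ146 - 44/5*γ156 + 34/75*γ236 + 16/15*γ246 + 4/5*γ256 + 144/25*γ346 - 28/25*γ356 - 64/5*γ456
Summing the partial products and collecting blades:
Answer: -833/150*γ1 - 3493/75*γ2 - 49247/750*γ3 + 305/3*γ4 - 7891/75*γ5 - 7783/300*γ6 + 181/15*γ123 - 31/6*γ124 + 508/15*γ125 + 229/60*γ126 + 21*γ134 + 494/25*γ135 - 3/2*γ136 - 337/5*γ145 - 6*γ146 - 523/50*γ156 + 163/10*γ234 - 458/75*γ235 - 401/300*γ236 - 647/15*γ245 - 55/12*γ246 - 91/50*γ256 - 933/25*γ345 - 3/10*γ346 - 737/250*γ356 - 97/10*γ456
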